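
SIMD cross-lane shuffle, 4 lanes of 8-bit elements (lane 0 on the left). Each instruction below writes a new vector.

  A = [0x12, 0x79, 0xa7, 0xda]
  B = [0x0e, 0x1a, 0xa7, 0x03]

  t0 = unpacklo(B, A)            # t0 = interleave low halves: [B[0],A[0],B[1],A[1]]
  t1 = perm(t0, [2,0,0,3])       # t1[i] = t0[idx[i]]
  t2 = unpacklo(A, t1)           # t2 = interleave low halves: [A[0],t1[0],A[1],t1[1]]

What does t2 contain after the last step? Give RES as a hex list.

→ t0 |0e|12|1a|79|
→ t1 |1a|0e|0e|79|
→ t2 |12|1a|79|0e|

RES = [0x12, 0x1a, 0x79, 0x0e]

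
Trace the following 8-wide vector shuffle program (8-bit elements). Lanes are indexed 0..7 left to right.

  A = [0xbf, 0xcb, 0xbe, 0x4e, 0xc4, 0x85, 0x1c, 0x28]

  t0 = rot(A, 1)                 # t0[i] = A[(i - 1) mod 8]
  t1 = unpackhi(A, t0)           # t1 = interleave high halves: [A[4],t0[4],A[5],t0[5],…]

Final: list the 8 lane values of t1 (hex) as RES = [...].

→ t0 |28|bf|cb|be|4e|c4|85|1c|
→ t1 |c4|4e|85|c4|1c|85|28|1c|

RES = [ 0xc4  0x4e  0x85  0xc4  0x1c  0x85  0x28  0x1c ]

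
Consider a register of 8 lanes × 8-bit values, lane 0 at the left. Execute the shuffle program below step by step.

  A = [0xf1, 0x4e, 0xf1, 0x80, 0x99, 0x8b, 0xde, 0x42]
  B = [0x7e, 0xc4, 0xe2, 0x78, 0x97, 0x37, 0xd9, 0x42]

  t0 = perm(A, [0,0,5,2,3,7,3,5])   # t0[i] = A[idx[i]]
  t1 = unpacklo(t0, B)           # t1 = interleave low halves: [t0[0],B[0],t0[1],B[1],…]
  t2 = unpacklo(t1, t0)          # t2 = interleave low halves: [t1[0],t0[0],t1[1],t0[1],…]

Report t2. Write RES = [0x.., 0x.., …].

  t0: f1 f1 8b f1 80 42 80 8b
  t1: f1 7e f1 c4 8b e2 f1 78
  t2: f1 f1 7e f1 f1 8b c4 f1

RES = [0xf1, 0xf1, 0x7e, 0xf1, 0xf1, 0x8b, 0xc4, 0xf1]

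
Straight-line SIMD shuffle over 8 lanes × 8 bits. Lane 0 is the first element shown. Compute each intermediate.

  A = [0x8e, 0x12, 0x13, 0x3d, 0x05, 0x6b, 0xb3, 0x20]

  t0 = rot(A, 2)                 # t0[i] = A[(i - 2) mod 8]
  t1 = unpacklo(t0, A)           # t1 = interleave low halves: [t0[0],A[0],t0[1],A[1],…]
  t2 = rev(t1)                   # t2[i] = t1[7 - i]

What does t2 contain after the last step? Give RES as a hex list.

t0 = [0xb3, 0x20, 0x8e, 0x12, 0x13, 0x3d, 0x05, 0x6b]
t1 = [0xb3, 0x8e, 0x20, 0x12, 0x8e, 0x13, 0x12, 0x3d]
t2 = [0x3d, 0x12, 0x13, 0x8e, 0x12, 0x20, 0x8e, 0xb3]

RES = [0x3d, 0x12, 0x13, 0x8e, 0x12, 0x20, 0x8e, 0xb3]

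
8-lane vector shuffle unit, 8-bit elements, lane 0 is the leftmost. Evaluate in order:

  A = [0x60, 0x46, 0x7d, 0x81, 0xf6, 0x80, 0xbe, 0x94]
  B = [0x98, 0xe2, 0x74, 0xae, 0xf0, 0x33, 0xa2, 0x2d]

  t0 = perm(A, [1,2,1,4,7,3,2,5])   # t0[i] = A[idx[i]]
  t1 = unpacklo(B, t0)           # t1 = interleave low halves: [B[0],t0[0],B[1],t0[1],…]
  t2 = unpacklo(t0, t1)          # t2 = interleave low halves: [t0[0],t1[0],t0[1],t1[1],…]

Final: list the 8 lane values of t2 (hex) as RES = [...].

t0 = [0x46, 0x7d, 0x46, 0xf6, 0x94, 0x81, 0x7d, 0x80]
t1 = [0x98, 0x46, 0xe2, 0x7d, 0x74, 0x46, 0xae, 0xf6]
t2 = [0x46, 0x98, 0x7d, 0x46, 0x46, 0xe2, 0xf6, 0x7d]

RES = [ 0x46  0x98  0x7d  0x46  0x46  0xe2  0xf6  0x7d ]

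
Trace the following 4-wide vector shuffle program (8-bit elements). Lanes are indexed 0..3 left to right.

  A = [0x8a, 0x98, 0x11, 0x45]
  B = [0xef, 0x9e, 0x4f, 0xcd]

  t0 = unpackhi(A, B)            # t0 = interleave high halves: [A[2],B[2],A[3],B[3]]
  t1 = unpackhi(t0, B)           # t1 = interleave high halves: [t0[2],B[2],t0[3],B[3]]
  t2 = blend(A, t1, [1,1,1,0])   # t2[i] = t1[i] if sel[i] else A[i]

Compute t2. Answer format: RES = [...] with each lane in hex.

RES = [ 0x45  0x4f  0xcd  0x45 ]

t0 = [0x11, 0x4f, 0x45, 0xcd]
t1 = [0x45, 0x4f, 0xcd, 0xcd]
t2 = [0x45, 0x4f, 0xcd, 0x45]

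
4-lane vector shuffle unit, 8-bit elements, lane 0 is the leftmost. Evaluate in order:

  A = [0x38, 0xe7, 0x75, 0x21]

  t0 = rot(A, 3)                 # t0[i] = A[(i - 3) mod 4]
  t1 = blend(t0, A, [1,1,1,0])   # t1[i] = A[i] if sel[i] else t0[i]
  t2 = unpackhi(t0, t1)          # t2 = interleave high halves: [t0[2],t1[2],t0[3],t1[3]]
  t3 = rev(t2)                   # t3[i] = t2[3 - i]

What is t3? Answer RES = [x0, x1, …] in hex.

  t0: e7 75 21 38
  t1: 38 e7 75 38
  t2: 21 75 38 38
  t3: 38 38 75 21

RES = [ 0x38  0x38  0x75  0x21 ]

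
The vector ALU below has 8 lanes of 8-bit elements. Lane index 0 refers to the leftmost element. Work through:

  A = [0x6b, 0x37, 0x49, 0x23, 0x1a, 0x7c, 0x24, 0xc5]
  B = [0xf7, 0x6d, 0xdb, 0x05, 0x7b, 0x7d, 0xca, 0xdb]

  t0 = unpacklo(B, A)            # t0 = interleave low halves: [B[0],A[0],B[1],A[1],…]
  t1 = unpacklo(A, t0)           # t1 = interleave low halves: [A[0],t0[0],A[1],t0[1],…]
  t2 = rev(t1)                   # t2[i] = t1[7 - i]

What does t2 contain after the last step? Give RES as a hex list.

  t0: f7 6b 6d 37 db 49 05 23
  t1: 6b f7 37 6b 49 6d 23 37
  t2: 37 23 6d 49 6b 37 f7 6b

RES = [ 0x37  0x23  0x6d  0x49  0x6b  0x37  0xf7  0x6b ]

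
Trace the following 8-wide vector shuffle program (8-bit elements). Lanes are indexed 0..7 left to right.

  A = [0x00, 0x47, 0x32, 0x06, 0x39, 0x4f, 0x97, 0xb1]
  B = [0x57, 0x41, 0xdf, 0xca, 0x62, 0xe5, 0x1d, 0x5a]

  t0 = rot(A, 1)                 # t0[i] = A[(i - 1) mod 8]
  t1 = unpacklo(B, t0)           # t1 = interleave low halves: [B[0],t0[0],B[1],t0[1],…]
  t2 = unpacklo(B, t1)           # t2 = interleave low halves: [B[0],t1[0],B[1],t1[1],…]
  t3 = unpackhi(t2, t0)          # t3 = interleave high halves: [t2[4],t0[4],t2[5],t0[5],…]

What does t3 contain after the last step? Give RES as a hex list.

  t0: b1 00 47 32 06 39 4f 97
  t1: 57 b1 41 00 df 47 ca 32
  t2: 57 57 41 b1 df 41 ca 00
  t3: df 06 41 39 ca 4f 00 97

RES = [ 0xdf  0x06  0x41  0x39  0xca  0x4f  0x00  0x97 ]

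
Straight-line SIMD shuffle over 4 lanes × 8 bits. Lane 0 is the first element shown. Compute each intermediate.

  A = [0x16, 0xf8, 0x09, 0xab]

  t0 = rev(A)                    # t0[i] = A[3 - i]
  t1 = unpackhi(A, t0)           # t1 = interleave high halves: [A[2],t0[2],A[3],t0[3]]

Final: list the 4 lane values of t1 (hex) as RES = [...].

→ t0 |ab|09|f8|16|
→ t1 |09|f8|ab|16|

RES = [ 0x09  0xf8  0xab  0x16 ]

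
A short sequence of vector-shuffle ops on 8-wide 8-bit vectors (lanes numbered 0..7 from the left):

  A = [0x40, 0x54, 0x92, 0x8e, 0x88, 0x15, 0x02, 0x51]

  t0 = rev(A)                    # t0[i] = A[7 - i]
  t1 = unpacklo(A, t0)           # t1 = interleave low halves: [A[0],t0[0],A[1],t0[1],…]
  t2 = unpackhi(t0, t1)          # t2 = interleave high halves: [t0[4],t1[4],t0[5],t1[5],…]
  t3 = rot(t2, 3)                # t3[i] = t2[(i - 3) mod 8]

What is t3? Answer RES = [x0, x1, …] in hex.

RES = [0x8e, 0x40, 0x88, 0x8e, 0x92, 0x92, 0x15, 0x54]

→ t0 |51|02|15|88|8e|92|54|40|
→ t1 |40|51|54|02|92|15|8e|88|
→ t2 |8e|92|92|15|54|8e|40|88|
→ t3 |8e|40|88|8e|92|92|15|54|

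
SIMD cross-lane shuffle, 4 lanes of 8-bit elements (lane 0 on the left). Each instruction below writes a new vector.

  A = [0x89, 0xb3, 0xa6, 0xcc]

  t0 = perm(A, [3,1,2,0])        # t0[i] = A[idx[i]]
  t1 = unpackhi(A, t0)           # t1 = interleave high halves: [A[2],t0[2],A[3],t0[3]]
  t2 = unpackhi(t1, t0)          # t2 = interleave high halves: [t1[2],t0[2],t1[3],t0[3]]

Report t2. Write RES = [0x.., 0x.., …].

  t0: cc b3 a6 89
  t1: a6 a6 cc 89
  t2: cc a6 89 89

RES = [ 0xcc  0xa6  0x89  0x89 ]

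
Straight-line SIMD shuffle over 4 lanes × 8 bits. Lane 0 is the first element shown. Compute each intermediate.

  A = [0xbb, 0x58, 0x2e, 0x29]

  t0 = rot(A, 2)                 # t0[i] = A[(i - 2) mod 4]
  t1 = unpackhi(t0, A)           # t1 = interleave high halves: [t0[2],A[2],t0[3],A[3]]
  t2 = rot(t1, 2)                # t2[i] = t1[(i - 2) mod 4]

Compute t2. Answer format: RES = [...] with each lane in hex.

RES = [ 0x58  0x29  0xbb  0x2e ]

  t0: 2e 29 bb 58
  t1: bb 2e 58 29
  t2: 58 29 bb 2e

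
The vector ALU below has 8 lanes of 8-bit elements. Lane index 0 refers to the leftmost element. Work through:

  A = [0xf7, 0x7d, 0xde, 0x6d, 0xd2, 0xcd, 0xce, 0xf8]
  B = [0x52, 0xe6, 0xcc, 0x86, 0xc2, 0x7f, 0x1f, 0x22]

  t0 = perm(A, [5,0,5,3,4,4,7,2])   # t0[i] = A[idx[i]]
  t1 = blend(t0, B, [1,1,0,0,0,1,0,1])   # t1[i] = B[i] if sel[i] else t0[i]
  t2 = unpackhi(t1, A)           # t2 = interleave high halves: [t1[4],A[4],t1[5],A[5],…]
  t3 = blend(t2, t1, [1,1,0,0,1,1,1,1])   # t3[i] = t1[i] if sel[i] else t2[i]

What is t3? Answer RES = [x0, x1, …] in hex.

RES = [ 0x52  0xe6  0x7f  0xcd  0xd2  0x7f  0xf8  0x22 ]

→ t0 |cd|f7|cd|6d|d2|d2|f8|de|
→ t1 |52|e6|cd|6d|d2|7f|f8|22|
→ t2 |d2|d2|7f|cd|f8|ce|22|f8|
→ t3 |52|e6|7f|cd|d2|7f|f8|22|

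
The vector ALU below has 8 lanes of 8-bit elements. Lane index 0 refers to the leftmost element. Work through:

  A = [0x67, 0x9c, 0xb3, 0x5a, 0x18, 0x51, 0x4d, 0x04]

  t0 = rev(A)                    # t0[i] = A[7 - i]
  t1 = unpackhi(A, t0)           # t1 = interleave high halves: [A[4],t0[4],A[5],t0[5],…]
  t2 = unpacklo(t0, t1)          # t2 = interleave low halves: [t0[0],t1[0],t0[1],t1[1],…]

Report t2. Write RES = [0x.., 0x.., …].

t0 = [0x04, 0x4d, 0x51, 0x18, 0x5a, 0xb3, 0x9c, 0x67]
t1 = [0x18, 0x5a, 0x51, 0xb3, 0x4d, 0x9c, 0x04, 0x67]
t2 = [0x04, 0x18, 0x4d, 0x5a, 0x51, 0x51, 0x18, 0xb3]

RES = [ 0x04  0x18  0x4d  0x5a  0x51  0x51  0x18  0xb3 ]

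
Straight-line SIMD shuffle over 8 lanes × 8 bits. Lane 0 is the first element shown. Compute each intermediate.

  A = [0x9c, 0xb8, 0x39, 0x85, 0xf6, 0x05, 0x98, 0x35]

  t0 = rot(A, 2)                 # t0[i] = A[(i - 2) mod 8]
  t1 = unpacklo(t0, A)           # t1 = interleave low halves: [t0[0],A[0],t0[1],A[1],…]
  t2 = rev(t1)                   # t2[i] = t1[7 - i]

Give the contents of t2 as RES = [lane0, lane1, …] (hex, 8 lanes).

RES = [ 0x85  0xb8  0x39  0x9c  0xb8  0x35  0x9c  0x98 ]

→ t0 |98|35|9c|b8|39|85|f6|05|
→ t1 |98|9c|35|b8|9c|39|b8|85|
→ t2 |85|b8|39|9c|b8|35|9c|98|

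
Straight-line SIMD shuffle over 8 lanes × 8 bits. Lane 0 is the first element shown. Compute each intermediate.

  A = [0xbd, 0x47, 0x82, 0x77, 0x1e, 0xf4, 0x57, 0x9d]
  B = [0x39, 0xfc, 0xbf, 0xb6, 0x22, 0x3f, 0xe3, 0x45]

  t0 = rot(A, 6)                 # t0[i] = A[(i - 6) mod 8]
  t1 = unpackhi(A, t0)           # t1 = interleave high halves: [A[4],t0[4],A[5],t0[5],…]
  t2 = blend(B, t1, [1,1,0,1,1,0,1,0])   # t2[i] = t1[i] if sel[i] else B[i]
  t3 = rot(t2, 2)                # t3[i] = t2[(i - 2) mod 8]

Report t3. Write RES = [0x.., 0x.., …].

RES = [0x9d, 0x45, 0x1e, 0x57, 0xbf, 0x9d, 0x57, 0x3f]

→ t0 |82|77|1e|f4|57|9d|bd|47|
→ t1 |1e|57|f4|9d|57|bd|9d|47|
→ t2 |1e|57|bf|9d|57|3f|9d|45|
→ t3 |9d|45|1e|57|bf|9d|57|3f|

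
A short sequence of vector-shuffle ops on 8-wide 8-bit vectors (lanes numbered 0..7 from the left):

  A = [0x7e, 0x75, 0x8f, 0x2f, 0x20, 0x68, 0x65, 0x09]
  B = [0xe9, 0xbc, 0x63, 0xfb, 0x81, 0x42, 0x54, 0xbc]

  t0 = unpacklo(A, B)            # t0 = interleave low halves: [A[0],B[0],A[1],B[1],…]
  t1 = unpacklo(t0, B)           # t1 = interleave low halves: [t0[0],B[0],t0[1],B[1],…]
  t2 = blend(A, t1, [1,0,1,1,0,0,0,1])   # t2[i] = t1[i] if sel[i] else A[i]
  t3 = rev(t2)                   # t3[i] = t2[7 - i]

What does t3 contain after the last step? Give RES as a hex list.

RES = [0xfb, 0x65, 0x68, 0x20, 0xbc, 0xe9, 0x75, 0x7e]

  t0: 7e e9 75 bc 8f 63 2f fb
  t1: 7e e9 e9 bc 75 63 bc fb
  t2: 7e 75 e9 bc 20 68 65 fb
  t3: fb 65 68 20 bc e9 75 7e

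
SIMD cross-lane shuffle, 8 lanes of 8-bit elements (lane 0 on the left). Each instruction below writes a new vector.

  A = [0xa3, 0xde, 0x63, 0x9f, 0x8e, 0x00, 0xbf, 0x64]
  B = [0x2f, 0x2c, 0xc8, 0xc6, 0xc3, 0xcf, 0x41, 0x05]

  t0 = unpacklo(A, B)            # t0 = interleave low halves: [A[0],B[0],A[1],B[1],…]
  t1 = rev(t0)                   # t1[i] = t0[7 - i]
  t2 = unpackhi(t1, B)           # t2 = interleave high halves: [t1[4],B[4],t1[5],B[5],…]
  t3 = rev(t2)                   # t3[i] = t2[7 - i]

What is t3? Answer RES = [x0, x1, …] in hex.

RES = [0x05, 0xa3, 0x41, 0x2f, 0xcf, 0xde, 0xc3, 0x2c]

t0 = [0xa3, 0x2f, 0xde, 0x2c, 0x63, 0xc8, 0x9f, 0xc6]
t1 = [0xc6, 0x9f, 0xc8, 0x63, 0x2c, 0xde, 0x2f, 0xa3]
t2 = [0x2c, 0xc3, 0xde, 0xcf, 0x2f, 0x41, 0xa3, 0x05]
t3 = [0x05, 0xa3, 0x41, 0x2f, 0xcf, 0xde, 0xc3, 0x2c]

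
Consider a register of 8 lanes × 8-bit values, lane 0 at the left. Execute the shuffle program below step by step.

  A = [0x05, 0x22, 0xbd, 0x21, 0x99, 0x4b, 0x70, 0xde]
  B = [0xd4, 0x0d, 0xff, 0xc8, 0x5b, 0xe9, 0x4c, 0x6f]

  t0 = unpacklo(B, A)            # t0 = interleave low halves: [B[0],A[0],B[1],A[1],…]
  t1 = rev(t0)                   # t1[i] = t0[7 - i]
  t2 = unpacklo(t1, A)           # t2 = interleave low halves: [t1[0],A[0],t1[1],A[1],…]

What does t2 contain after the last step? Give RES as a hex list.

RES = [ 0x21  0x05  0xc8  0x22  0xbd  0xbd  0xff  0x21 ]

  t0: d4 05 0d 22 ff bd c8 21
  t1: 21 c8 bd ff 22 0d 05 d4
  t2: 21 05 c8 22 bd bd ff 21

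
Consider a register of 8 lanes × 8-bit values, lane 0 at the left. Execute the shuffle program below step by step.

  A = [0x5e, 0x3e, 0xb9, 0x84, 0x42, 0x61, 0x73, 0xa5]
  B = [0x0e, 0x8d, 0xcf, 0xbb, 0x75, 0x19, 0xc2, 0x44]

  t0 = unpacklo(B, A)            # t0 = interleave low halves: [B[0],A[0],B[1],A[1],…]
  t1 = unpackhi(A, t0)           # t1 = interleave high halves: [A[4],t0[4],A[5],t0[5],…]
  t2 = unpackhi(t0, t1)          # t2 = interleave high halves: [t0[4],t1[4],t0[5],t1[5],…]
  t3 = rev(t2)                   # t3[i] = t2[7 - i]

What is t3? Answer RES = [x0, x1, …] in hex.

→ t0 |0e|5e|8d|3e|cf|b9|bb|84|
→ t1 |42|cf|61|b9|73|bb|a5|84|
→ t2 |cf|73|b9|bb|bb|a5|84|84|
→ t3 |84|84|a5|bb|bb|b9|73|cf|

RES = [ 0x84  0x84  0xa5  0xbb  0xbb  0xb9  0x73  0xcf ]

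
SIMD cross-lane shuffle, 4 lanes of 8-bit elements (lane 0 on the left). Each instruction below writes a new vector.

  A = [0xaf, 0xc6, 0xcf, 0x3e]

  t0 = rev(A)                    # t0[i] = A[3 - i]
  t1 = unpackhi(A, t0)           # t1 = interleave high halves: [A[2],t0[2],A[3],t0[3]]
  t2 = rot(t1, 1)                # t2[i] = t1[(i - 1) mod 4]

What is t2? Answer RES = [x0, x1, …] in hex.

RES = [ 0xaf  0xcf  0xc6  0x3e ]

→ t0 |3e|cf|c6|af|
→ t1 |cf|c6|3e|af|
→ t2 |af|cf|c6|3e|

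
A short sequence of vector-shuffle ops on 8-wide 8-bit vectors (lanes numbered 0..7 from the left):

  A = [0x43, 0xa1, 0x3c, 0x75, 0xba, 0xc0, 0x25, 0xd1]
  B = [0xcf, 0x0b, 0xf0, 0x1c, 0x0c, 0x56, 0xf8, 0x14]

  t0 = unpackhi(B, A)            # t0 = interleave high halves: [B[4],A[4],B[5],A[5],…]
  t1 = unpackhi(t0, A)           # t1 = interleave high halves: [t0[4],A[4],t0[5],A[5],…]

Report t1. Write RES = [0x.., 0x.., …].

RES = [0xf8, 0xba, 0x25, 0xc0, 0x14, 0x25, 0xd1, 0xd1]

  t0: 0c ba 56 c0 f8 25 14 d1
  t1: f8 ba 25 c0 14 25 d1 d1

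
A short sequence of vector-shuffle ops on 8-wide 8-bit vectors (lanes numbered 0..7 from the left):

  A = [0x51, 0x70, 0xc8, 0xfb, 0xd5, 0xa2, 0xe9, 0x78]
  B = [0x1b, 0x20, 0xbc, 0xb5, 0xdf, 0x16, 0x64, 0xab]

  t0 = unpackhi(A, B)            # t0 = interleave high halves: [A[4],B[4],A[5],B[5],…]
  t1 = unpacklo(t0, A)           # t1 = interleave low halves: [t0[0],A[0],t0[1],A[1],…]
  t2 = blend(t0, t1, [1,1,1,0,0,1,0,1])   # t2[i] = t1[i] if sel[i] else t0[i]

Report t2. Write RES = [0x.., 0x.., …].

→ t0 |d5|df|a2|16|e9|64|78|ab|
→ t1 |d5|51|df|70|a2|c8|16|fb|
→ t2 |d5|51|df|16|e9|c8|78|fb|

RES = [0xd5, 0x51, 0xdf, 0x16, 0xe9, 0xc8, 0x78, 0xfb]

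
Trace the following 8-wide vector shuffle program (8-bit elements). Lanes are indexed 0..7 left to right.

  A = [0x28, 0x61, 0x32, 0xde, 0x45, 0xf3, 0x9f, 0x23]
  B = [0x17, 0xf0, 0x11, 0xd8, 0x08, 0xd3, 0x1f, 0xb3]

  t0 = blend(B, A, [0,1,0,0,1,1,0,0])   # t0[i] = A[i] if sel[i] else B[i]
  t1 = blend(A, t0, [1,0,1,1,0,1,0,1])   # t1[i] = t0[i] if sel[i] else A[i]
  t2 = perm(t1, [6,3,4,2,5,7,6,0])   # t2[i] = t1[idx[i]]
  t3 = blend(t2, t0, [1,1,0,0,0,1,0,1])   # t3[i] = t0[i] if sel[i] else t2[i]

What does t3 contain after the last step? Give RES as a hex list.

RES = [ 0x17  0x61  0x45  0x11  0xf3  0xf3  0x9f  0xb3 ]

t0 = [0x17, 0x61, 0x11, 0xd8, 0x45, 0xf3, 0x1f, 0xb3]
t1 = [0x17, 0x61, 0x11, 0xd8, 0x45, 0xf3, 0x9f, 0xb3]
t2 = [0x9f, 0xd8, 0x45, 0x11, 0xf3, 0xb3, 0x9f, 0x17]
t3 = [0x17, 0x61, 0x45, 0x11, 0xf3, 0xf3, 0x9f, 0xb3]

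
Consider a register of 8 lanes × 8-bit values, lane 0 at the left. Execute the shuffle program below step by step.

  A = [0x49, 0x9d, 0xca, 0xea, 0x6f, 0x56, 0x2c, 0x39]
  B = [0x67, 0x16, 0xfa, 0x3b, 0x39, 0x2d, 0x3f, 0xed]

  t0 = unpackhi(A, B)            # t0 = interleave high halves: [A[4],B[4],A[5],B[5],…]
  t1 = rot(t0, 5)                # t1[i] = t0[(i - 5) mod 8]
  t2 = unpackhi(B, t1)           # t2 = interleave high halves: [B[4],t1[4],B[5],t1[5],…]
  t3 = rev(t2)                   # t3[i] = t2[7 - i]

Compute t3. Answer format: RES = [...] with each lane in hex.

RES = [0x56, 0xed, 0x39, 0x3f, 0x6f, 0x2d, 0xed, 0x39]

t0 = [0x6f, 0x39, 0x56, 0x2d, 0x2c, 0x3f, 0x39, 0xed]
t1 = [0x2d, 0x2c, 0x3f, 0x39, 0xed, 0x6f, 0x39, 0x56]
t2 = [0x39, 0xed, 0x2d, 0x6f, 0x3f, 0x39, 0xed, 0x56]
t3 = [0x56, 0xed, 0x39, 0x3f, 0x6f, 0x2d, 0xed, 0x39]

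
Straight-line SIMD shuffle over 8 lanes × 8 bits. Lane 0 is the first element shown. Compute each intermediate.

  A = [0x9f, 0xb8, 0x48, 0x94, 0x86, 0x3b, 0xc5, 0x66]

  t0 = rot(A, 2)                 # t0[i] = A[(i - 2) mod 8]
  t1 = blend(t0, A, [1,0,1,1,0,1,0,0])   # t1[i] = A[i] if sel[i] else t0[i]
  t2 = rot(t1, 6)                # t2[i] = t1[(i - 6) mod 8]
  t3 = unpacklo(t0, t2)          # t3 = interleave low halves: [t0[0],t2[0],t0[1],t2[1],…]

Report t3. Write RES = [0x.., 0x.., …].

→ t0 |c5|66|9f|b8|48|94|86|3b|
→ t1 |9f|66|48|94|48|3b|86|3b|
→ t2 |48|94|48|3b|86|3b|9f|66|
→ t3 |c5|48|66|94|9f|48|b8|3b|

RES = [0xc5, 0x48, 0x66, 0x94, 0x9f, 0x48, 0xb8, 0x3b]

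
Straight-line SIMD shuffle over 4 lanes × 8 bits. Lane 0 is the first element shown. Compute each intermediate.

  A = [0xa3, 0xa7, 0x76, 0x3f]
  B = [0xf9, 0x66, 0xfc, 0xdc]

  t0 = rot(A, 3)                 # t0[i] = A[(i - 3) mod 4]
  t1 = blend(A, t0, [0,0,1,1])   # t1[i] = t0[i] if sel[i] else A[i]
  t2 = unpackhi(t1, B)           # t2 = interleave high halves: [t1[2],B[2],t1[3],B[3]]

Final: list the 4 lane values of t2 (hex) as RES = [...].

RES = [ 0x3f  0xfc  0xa3  0xdc ]

  t0: a7 76 3f a3
  t1: a3 a7 3f a3
  t2: 3f fc a3 dc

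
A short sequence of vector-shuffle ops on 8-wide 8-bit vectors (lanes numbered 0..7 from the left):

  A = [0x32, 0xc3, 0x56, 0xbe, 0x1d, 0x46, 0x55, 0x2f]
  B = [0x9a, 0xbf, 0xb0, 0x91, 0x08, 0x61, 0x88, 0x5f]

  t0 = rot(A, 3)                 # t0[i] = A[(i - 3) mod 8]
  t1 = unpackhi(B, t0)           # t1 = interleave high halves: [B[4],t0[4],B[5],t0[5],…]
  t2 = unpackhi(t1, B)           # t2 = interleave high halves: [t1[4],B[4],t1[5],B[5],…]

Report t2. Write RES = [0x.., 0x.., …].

  t0: 46 55 2f 32 c3 56 be 1d
  t1: 08 c3 61 56 88 be 5f 1d
  t2: 88 08 be 61 5f 88 1d 5f

RES = [0x88, 0x08, 0xbe, 0x61, 0x5f, 0x88, 0x1d, 0x5f]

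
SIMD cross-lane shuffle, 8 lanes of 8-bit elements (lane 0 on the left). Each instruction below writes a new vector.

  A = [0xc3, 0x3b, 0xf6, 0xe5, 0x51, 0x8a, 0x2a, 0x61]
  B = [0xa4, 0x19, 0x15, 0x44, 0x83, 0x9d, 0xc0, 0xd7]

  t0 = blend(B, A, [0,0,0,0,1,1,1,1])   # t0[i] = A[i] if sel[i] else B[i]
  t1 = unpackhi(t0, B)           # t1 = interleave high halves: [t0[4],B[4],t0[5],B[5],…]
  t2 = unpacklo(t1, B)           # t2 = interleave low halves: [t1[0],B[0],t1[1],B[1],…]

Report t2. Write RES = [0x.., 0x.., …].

RES = [0x51, 0xa4, 0x83, 0x19, 0x8a, 0x15, 0x9d, 0x44]

  t0: a4 19 15 44 51 8a 2a 61
  t1: 51 83 8a 9d 2a c0 61 d7
  t2: 51 a4 83 19 8a 15 9d 44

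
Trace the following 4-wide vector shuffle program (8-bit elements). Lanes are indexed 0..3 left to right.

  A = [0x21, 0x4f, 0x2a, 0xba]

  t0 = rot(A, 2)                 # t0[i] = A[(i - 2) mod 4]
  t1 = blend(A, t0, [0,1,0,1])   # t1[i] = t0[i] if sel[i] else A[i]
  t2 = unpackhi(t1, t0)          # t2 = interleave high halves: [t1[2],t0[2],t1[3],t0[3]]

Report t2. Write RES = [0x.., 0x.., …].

RES = [0x2a, 0x21, 0x4f, 0x4f]

  t0: 2a ba 21 4f
  t1: 21 ba 2a 4f
  t2: 2a 21 4f 4f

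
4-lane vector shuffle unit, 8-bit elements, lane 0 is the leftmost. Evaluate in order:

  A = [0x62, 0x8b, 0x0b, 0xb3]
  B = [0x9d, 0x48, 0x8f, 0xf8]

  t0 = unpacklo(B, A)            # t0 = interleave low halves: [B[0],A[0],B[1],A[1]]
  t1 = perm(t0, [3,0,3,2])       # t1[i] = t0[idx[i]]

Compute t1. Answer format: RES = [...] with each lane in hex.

RES = [0x8b, 0x9d, 0x8b, 0x48]

t0 = [0x9d, 0x62, 0x48, 0x8b]
t1 = [0x8b, 0x9d, 0x8b, 0x48]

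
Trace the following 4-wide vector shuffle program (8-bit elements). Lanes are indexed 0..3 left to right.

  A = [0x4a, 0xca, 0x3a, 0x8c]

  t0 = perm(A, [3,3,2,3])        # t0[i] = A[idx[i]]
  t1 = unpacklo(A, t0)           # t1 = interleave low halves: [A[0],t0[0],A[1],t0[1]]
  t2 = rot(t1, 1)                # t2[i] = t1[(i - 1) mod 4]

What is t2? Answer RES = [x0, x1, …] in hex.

→ t0 |8c|8c|3a|8c|
→ t1 |4a|8c|ca|8c|
→ t2 |8c|4a|8c|ca|

RES = [ 0x8c  0x4a  0x8c  0xca ]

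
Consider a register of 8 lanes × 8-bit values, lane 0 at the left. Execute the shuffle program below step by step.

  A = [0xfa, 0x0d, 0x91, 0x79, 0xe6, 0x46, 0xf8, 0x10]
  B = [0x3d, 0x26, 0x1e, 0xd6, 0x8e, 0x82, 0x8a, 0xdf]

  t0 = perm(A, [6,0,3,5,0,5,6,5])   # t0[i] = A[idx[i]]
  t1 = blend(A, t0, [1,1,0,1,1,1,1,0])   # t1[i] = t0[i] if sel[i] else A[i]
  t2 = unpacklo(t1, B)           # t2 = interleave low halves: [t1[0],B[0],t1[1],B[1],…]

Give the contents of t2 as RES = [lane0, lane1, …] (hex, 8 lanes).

→ t0 |f8|fa|79|46|fa|46|f8|46|
→ t1 |f8|fa|91|46|fa|46|f8|10|
→ t2 |f8|3d|fa|26|91|1e|46|d6|

RES = [0xf8, 0x3d, 0xfa, 0x26, 0x91, 0x1e, 0x46, 0xd6]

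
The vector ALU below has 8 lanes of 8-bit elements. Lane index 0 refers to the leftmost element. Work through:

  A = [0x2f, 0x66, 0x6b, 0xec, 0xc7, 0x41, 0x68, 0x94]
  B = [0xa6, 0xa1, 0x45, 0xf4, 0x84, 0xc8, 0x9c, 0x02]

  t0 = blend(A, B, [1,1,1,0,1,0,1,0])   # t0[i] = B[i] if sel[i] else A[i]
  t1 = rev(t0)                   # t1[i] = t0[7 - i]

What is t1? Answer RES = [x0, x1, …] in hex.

→ t0 |a6|a1|45|ec|84|41|9c|94|
→ t1 |94|9c|41|84|ec|45|a1|a6|

RES = [0x94, 0x9c, 0x41, 0x84, 0xec, 0x45, 0xa1, 0xa6]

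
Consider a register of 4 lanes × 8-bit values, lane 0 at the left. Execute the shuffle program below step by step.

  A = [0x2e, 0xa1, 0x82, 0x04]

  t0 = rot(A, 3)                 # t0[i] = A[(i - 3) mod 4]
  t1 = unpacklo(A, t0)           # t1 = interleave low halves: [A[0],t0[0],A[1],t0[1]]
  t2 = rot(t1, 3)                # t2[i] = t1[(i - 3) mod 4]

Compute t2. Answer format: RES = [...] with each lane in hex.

→ t0 |a1|82|04|2e|
→ t1 |2e|a1|a1|82|
→ t2 |a1|a1|82|2e|

RES = [ 0xa1  0xa1  0x82  0x2e ]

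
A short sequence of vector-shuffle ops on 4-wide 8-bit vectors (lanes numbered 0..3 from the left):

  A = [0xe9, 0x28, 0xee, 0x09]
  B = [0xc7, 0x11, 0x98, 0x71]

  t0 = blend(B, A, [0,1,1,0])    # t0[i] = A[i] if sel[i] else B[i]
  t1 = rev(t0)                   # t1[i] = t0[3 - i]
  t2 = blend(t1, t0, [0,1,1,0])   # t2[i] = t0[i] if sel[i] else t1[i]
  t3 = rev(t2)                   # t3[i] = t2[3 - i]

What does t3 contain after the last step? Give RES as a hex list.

RES = [0xc7, 0xee, 0x28, 0x71]

→ t0 |c7|28|ee|71|
→ t1 |71|ee|28|c7|
→ t2 |71|28|ee|c7|
→ t3 |c7|ee|28|71|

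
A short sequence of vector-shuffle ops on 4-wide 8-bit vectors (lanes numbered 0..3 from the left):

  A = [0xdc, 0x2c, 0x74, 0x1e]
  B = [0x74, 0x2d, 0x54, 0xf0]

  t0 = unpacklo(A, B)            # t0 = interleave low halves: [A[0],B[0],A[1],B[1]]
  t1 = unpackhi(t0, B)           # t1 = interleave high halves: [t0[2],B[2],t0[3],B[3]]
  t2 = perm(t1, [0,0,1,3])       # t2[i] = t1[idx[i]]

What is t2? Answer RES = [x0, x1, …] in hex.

RES = [ 0x2c  0x2c  0x54  0xf0 ]

  t0: dc 74 2c 2d
  t1: 2c 54 2d f0
  t2: 2c 2c 54 f0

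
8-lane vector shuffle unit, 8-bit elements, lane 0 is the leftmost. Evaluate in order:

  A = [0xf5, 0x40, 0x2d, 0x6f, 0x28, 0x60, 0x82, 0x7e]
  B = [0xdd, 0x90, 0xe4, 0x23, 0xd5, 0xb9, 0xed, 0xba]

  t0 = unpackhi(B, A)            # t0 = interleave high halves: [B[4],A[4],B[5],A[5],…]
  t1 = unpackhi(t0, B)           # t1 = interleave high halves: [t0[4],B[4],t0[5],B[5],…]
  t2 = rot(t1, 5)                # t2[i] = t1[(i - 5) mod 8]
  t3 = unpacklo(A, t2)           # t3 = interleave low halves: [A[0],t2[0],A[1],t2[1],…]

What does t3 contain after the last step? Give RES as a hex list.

RES = [ 0xf5  0xb9  0x40  0xba  0x2d  0xed  0x6f  0x7e ]

t0 = [0xd5, 0x28, 0xb9, 0x60, 0xed, 0x82, 0xba, 0x7e]
t1 = [0xed, 0xd5, 0x82, 0xb9, 0xba, 0xed, 0x7e, 0xba]
t2 = [0xb9, 0xba, 0xed, 0x7e, 0xba, 0xed, 0xd5, 0x82]
t3 = [0xf5, 0xb9, 0x40, 0xba, 0x2d, 0xed, 0x6f, 0x7e]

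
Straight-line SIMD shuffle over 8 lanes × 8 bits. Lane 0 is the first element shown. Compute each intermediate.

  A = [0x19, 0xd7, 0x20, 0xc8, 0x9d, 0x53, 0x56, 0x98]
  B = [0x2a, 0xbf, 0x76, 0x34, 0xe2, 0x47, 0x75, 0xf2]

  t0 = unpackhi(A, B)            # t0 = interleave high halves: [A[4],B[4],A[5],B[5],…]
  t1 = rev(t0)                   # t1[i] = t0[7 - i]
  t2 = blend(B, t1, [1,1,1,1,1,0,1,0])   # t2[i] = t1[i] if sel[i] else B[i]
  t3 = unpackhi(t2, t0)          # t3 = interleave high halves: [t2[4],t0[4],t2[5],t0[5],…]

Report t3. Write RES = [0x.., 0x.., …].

RES = [ 0x47  0x56  0x47  0x75  0xe2  0x98  0xf2  0xf2 ]

t0 = [0x9d, 0xe2, 0x53, 0x47, 0x56, 0x75, 0x98, 0xf2]
t1 = [0xf2, 0x98, 0x75, 0x56, 0x47, 0x53, 0xe2, 0x9d]
t2 = [0xf2, 0x98, 0x75, 0x56, 0x47, 0x47, 0xe2, 0xf2]
t3 = [0x47, 0x56, 0x47, 0x75, 0xe2, 0x98, 0xf2, 0xf2]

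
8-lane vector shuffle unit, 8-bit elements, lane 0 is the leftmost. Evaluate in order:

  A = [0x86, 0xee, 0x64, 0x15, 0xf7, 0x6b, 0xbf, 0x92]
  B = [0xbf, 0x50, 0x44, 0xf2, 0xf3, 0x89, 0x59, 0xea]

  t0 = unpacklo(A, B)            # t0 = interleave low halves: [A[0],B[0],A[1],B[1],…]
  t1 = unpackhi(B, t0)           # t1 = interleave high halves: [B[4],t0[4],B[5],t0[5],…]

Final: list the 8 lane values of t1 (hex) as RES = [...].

  t0: 86 bf ee 50 64 44 15 f2
  t1: f3 64 89 44 59 15 ea f2

RES = [0xf3, 0x64, 0x89, 0x44, 0x59, 0x15, 0xea, 0xf2]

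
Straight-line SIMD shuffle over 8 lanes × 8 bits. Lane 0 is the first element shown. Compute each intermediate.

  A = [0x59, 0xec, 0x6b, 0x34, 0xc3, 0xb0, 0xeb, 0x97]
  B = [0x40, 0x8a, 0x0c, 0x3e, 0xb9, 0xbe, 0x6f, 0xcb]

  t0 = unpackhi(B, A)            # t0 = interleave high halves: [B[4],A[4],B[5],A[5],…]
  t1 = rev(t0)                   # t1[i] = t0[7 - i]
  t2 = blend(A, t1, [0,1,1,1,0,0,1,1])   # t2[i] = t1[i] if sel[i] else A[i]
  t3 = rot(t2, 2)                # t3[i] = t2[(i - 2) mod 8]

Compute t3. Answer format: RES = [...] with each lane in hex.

RES = [ 0xc3  0xb9  0x59  0xcb  0xeb  0x6f  0xc3  0xb0 ]

→ t0 |b9|c3|be|b0|6f|eb|cb|97|
→ t1 |97|cb|eb|6f|b0|be|c3|b9|
→ t2 |59|cb|eb|6f|c3|b0|c3|b9|
→ t3 |c3|b9|59|cb|eb|6f|c3|b0|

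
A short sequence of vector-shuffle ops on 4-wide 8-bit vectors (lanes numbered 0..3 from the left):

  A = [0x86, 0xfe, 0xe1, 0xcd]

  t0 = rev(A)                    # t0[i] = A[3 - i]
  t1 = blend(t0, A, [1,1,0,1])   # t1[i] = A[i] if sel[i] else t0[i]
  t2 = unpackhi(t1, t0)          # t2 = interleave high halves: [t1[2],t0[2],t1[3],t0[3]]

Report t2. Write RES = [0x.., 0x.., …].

RES = [ 0xfe  0xfe  0xcd  0x86 ]

→ t0 |cd|e1|fe|86|
→ t1 |86|fe|fe|cd|
→ t2 |fe|fe|cd|86|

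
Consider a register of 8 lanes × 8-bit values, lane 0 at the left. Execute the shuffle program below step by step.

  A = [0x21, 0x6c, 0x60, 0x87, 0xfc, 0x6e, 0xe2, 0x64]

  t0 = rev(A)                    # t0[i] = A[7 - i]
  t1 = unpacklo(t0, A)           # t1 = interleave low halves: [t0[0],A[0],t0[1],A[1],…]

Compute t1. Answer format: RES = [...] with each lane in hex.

→ t0 |64|e2|6e|fc|87|60|6c|21|
→ t1 |64|21|e2|6c|6e|60|fc|87|

RES = [ 0x64  0x21  0xe2  0x6c  0x6e  0x60  0xfc  0x87 ]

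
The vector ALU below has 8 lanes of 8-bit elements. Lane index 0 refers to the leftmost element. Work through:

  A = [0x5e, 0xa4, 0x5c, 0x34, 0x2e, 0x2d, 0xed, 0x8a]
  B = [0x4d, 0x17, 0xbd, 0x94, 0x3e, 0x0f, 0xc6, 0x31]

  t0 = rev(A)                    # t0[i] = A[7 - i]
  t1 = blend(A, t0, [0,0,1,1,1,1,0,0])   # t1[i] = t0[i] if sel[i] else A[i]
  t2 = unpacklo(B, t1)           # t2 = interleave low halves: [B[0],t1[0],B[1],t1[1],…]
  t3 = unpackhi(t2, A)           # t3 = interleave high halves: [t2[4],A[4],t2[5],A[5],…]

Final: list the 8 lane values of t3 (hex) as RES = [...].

→ t0 |8a|ed|2d|2e|34|5c|a4|5e|
→ t1 |5e|a4|2d|2e|34|5c|ed|8a|
→ t2 |4d|5e|17|a4|bd|2d|94|2e|
→ t3 |bd|2e|2d|2d|94|ed|2e|8a|

RES = [0xbd, 0x2e, 0x2d, 0x2d, 0x94, 0xed, 0x2e, 0x8a]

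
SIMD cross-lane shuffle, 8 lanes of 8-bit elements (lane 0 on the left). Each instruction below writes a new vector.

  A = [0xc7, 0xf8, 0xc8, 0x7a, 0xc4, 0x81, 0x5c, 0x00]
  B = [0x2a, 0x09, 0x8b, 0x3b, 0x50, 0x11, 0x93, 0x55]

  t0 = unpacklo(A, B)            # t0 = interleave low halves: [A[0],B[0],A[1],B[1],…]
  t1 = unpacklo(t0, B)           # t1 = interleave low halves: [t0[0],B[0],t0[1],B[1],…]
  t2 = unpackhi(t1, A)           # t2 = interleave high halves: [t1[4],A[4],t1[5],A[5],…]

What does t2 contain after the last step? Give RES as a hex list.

RES = [ 0xf8  0xc4  0x8b  0x81  0x09  0x5c  0x3b  0x00 ]

  t0: c7 2a f8 09 c8 8b 7a 3b
  t1: c7 2a 2a 09 f8 8b 09 3b
  t2: f8 c4 8b 81 09 5c 3b 00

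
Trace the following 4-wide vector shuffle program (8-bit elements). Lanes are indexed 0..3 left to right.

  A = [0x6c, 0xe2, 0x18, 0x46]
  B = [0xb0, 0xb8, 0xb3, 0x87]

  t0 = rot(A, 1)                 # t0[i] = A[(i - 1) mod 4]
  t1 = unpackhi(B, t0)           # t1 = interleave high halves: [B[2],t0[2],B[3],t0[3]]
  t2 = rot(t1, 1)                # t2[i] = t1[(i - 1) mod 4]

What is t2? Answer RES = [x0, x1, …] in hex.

t0 = [0x46, 0x6c, 0xe2, 0x18]
t1 = [0xb3, 0xe2, 0x87, 0x18]
t2 = [0x18, 0xb3, 0xe2, 0x87]

RES = [ 0x18  0xb3  0xe2  0x87 ]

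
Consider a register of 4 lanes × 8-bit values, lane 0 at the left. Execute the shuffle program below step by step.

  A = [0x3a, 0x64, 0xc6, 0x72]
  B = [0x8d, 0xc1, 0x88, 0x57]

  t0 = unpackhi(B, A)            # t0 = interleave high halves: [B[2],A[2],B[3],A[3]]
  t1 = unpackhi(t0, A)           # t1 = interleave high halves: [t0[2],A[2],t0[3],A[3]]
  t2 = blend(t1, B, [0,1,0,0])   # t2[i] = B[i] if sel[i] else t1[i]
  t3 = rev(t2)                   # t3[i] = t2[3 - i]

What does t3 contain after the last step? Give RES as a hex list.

RES = [ 0x72  0x72  0xc1  0x57 ]

  t0: 88 c6 57 72
  t1: 57 c6 72 72
  t2: 57 c1 72 72
  t3: 72 72 c1 57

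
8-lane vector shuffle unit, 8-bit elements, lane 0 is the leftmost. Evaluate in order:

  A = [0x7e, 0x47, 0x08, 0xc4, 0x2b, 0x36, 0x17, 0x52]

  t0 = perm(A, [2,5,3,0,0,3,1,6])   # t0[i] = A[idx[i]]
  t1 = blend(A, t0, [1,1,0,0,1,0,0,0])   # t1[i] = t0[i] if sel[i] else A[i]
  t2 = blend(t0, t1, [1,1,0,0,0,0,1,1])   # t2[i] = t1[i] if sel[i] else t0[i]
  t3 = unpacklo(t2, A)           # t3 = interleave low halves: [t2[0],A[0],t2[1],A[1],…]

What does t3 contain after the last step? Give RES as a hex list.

  t0: 08 36 c4 7e 7e c4 47 17
  t1: 08 36 08 c4 7e 36 17 52
  t2: 08 36 c4 7e 7e c4 17 52
  t3: 08 7e 36 47 c4 08 7e c4

RES = [0x08, 0x7e, 0x36, 0x47, 0xc4, 0x08, 0x7e, 0xc4]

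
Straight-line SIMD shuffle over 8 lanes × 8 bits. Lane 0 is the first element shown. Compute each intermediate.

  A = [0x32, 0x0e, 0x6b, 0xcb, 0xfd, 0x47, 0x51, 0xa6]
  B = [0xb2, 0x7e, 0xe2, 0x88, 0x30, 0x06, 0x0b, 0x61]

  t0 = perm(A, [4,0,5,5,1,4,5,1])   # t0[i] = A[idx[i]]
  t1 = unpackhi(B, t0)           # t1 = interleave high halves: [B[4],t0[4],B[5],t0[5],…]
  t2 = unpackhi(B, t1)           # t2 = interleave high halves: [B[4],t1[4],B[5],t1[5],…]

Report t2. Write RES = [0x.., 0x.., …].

RES = [ 0x30  0x0b  0x06  0x47  0x0b  0x61  0x61  0x0e ]

  t0: fd 32 47 47 0e fd 47 0e
  t1: 30 0e 06 fd 0b 47 61 0e
  t2: 30 0b 06 47 0b 61 61 0e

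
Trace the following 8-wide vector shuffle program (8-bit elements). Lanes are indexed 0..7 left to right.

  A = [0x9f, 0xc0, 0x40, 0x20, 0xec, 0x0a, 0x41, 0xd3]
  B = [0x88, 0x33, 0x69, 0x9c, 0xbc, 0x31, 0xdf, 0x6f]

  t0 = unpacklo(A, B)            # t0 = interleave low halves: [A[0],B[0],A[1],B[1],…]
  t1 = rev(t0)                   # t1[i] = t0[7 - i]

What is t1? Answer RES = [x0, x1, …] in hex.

  t0: 9f 88 c0 33 40 69 20 9c
  t1: 9c 20 69 40 33 c0 88 9f

RES = [ 0x9c  0x20  0x69  0x40  0x33  0xc0  0x88  0x9f ]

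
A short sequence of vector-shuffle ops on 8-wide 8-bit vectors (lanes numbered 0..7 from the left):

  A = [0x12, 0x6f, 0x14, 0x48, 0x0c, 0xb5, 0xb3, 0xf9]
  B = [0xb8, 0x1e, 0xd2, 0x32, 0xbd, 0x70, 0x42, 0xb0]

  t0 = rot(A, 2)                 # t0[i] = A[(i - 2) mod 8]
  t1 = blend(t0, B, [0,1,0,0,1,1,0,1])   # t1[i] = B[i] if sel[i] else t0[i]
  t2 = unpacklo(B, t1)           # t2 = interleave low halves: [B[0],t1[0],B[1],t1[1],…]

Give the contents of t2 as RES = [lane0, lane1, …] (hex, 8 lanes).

RES = [ 0xb8  0xb3  0x1e  0x1e  0xd2  0x12  0x32  0x6f ]

  t0: b3 f9 12 6f 14 48 0c b5
  t1: b3 1e 12 6f bd 70 0c b0
  t2: b8 b3 1e 1e d2 12 32 6f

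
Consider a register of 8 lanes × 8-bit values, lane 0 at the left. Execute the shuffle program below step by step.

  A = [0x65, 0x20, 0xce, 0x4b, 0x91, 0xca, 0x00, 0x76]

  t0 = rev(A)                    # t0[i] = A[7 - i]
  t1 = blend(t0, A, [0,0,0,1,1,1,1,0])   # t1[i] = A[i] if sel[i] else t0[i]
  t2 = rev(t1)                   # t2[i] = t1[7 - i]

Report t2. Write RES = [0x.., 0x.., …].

t0 = [0x76, 0x00, 0xca, 0x91, 0x4b, 0xce, 0x20, 0x65]
t1 = [0x76, 0x00, 0xca, 0x4b, 0x91, 0xca, 0x00, 0x65]
t2 = [0x65, 0x00, 0xca, 0x91, 0x4b, 0xca, 0x00, 0x76]

RES = [ 0x65  0x00  0xca  0x91  0x4b  0xca  0x00  0x76 ]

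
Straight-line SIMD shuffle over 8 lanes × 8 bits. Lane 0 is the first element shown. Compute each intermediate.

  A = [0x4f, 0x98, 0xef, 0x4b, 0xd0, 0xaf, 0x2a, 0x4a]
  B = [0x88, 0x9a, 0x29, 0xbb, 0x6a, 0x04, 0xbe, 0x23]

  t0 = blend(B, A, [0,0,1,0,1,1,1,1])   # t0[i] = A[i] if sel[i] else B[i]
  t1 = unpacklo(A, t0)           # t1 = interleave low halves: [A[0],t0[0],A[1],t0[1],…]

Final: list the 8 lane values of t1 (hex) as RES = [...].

RES = [0x4f, 0x88, 0x98, 0x9a, 0xef, 0xef, 0x4b, 0xbb]

t0 = [0x88, 0x9a, 0xef, 0xbb, 0xd0, 0xaf, 0x2a, 0x4a]
t1 = [0x4f, 0x88, 0x98, 0x9a, 0xef, 0xef, 0x4b, 0xbb]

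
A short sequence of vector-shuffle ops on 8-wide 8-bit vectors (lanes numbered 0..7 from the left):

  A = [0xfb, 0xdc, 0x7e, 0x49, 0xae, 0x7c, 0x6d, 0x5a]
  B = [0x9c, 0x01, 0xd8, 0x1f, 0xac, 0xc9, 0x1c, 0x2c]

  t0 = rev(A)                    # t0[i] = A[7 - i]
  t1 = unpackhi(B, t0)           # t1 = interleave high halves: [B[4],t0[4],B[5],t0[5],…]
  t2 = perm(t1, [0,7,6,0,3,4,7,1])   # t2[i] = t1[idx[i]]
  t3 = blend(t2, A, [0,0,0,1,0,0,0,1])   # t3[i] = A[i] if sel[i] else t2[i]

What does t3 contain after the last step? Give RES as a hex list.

t0 = [0x5a, 0x6d, 0x7c, 0xae, 0x49, 0x7e, 0xdc, 0xfb]
t1 = [0xac, 0x49, 0xc9, 0x7e, 0x1c, 0xdc, 0x2c, 0xfb]
t2 = [0xac, 0xfb, 0x2c, 0xac, 0x7e, 0x1c, 0xfb, 0x49]
t3 = [0xac, 0xfb, 0x2c, 0x49, 0x7e, 0x1c, 0xfb, 0x5a]

RES = [0xac, 0xfb, 0x2c, 0x49, 0x7e, 0x1c, 0xfb, 0x5a]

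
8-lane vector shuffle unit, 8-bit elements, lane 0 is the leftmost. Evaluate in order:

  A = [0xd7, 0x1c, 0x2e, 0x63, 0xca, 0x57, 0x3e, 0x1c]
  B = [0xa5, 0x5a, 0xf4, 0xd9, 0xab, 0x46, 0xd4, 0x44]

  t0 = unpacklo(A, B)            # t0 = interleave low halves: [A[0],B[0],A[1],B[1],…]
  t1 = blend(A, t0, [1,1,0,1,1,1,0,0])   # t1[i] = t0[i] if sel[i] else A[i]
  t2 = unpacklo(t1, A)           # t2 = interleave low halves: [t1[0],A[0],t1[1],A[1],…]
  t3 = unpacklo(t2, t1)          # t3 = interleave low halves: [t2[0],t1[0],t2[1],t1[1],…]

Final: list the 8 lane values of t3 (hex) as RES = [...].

RES = [0xd7, 0xd7, 0xd7, 0xa5, 0xa5, 0x2e, 0x1c, 0x5a]

  t0: d7 a5 1c 5a 2e f4 63 d9
  t1: d7 a5 2e 5a 2e f4 3e 1c
  t2: d7 d7 a5 1c 2e 2e 5a 63
  t3: d7 d7 d7 a5 a5 2e 1c 5a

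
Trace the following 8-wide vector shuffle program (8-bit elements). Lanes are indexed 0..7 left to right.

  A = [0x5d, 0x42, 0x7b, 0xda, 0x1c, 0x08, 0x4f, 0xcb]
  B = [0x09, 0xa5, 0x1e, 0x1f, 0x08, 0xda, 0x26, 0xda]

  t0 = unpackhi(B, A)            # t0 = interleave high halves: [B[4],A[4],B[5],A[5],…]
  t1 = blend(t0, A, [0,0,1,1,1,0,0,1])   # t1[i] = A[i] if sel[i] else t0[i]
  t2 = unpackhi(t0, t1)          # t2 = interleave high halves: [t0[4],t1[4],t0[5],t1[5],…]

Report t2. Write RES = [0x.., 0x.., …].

RES = [ 0x26  0x1c  0x4f  0x4f  0xda  0xda  0xcb  0xcb ]

  t0: 08 1c da 08 26 4f da cb
  t1: 08 1c 7b da 1c 4f da cb
  t2: 26 1c 4f 4f da da cb cb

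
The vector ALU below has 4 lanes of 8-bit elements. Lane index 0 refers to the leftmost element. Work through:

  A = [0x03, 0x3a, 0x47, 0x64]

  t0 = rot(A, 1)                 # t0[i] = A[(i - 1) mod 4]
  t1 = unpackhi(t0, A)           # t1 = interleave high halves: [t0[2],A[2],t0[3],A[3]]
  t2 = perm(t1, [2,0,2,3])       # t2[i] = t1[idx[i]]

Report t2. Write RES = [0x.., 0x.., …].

RES = [0x47, 0x3a, 0x47, 0x64]

t0 = [0x64, 0x03, 0x3a, 0x47]
t1 = [0x3a, 0x47, 0x47, 0x64]
t2 = [0x47, 0x3a, 0x47, 0x64]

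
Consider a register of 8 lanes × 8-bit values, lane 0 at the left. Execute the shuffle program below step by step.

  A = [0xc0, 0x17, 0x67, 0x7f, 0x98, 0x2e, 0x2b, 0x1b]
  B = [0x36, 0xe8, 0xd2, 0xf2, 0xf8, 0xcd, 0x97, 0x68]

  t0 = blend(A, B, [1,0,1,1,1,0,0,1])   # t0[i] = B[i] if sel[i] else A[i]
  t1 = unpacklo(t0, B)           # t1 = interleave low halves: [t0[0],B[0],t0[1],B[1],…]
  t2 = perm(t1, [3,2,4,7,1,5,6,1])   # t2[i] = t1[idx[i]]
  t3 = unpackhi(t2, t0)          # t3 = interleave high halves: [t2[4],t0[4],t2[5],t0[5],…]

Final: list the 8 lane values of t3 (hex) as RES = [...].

t0 = [0x36, 0x17, 0xd2, 0xf2, 0xf8, 0x2e, 0x2b, 0x68]
t1 = [0x36, 0x36, 0x17, 0xe8, 0xd2, 0xd2, 0xf2, 0xf2]
t2 = [0xe8, 0x17, 0xd2, 0xf2, 0x36, 0xd2, 0xf2, 0x36]
t3 = [0x36, 0xf8, 0xd2, 0x2e, 0xf2, 0x2b, 0x36, 0x68]

RES = [0x36, 0xf8, 0xd2, 0x2e, 0xf2, 0x2b, 0x36, 0x68]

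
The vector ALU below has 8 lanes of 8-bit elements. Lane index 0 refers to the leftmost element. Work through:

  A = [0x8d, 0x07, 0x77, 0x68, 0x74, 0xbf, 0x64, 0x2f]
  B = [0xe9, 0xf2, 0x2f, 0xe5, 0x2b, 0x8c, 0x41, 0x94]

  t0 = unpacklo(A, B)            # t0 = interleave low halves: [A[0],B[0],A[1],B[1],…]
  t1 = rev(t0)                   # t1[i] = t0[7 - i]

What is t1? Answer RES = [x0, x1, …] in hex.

RES = [0xe5, 0x68, 0x2f, 0x77, 0xf2, 0x07, 0xe9, 0x8d]

t0 = [0x8d, 0xe9, 0x07, 0xf2, 0x77, 0x2f, 0x68, 0xe5]
t1 = [0xe5, 0x68, 0x2f, 0x77, 0xf2, 0x07, 0xe9, 0x8d]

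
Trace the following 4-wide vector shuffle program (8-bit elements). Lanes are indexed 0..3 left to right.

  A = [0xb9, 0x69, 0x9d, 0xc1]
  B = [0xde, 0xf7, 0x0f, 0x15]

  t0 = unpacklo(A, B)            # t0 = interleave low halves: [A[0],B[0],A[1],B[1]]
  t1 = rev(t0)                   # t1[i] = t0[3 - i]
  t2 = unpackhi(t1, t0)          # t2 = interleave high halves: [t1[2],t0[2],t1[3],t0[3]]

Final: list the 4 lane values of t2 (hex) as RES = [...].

RES = [ 0xde  0x69  0xb9  0xf7 ]

→ t0 |b9|de|69|f7|
→ t1 |f7|69|de|b9|
→ t2 |de|69|b9|f7|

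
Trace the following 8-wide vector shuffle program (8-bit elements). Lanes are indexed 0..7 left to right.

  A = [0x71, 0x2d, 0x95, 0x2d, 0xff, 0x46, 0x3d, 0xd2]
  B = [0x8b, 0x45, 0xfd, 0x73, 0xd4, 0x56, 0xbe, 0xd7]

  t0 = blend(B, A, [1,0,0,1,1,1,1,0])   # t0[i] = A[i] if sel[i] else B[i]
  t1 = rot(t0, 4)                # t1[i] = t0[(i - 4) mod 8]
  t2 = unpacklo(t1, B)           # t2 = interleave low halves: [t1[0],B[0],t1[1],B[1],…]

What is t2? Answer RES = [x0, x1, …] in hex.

t0 = [0x71, 0x45, 0xfd, 0x2d, 0xff, 0x46, 0x3d, 0xd7]
t1 = [0xff, 0x46, 0x3d, 0xd7, 0x71, 0x45, 0xfd, 0x2d]
t2 = [0xff, 0x8b, 0x46, 0x45, 0x3d, 0xfd, 0xd7, 0x73]

RES = [0xff, 0x8b, 0x46, 0x45, 0x3d, 0xfd, 0xd7, 0x73]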